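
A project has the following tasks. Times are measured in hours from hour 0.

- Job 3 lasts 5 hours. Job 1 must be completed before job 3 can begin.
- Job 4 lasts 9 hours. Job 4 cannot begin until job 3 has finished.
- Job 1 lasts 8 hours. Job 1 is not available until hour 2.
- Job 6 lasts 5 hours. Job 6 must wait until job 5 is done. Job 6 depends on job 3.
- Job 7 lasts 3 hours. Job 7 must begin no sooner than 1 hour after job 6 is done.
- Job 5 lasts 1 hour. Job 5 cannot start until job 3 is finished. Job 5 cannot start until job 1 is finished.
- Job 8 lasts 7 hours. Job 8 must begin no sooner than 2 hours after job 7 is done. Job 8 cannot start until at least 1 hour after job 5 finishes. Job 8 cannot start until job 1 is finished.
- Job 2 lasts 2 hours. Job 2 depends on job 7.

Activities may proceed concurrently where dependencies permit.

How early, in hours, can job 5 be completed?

After its own release at hour 2, job 1 can start at hour 2 and finishes at hour 10.
After job 1 (finishes hour 10), job 3 can start at hour 10 and finishes at hour 15.
Job 5 needs all of job 3 (finishes hour 15); job 1 (finishes hour 10). That puts its earliest start at hour 15; it finishes at 15 + 1 = hour 16.

16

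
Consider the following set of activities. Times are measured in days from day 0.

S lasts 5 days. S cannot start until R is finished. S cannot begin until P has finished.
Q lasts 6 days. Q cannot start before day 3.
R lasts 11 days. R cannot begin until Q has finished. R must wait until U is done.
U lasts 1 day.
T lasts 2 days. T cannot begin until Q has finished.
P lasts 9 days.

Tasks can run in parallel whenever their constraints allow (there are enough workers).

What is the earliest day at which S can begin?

20

U can start immediately at day 0; it finishes at day 1.
Q waits on its own release at day 3, so it starts at day 3 and finishes at 3 + 6 = day 9.
R has to wait for Q (finishes day 9); U (finishes day 1). The latest of these is day 9, so R runs day 9 to 9 + 11 = day 20.
P has no prerequisites, so it starts at day 0 and finishes at day 9.
S waits on R (finishes day 20); P (finishes day 9). The latest of these is day 20, which is the earliest S can start.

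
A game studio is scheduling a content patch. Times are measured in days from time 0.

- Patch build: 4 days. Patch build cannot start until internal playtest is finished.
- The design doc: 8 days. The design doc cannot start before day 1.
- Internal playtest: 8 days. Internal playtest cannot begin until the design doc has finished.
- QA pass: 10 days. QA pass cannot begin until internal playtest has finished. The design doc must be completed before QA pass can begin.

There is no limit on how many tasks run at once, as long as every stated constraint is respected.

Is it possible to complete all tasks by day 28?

The design doc waits on its own release at day 1, so it starts at day 1 and finishes at 1 + 8 = day 9.
After the design doc (finishes day 9), internal playtest can start at day 9 and finishes at day 17.
After internal playtest (finishes day 17), patch build can start at day 17 and finishes at day 21.
QA pass has to wait for internal playtest (finishes day 17); the design doc (finishes day 9). The latest of these is day 17, so QA pass runs day 17 to 17 + 10 = day 27.
Every task is finished by day 27, which is no later than the deadline of 28, so the schedule is feasible.

Yes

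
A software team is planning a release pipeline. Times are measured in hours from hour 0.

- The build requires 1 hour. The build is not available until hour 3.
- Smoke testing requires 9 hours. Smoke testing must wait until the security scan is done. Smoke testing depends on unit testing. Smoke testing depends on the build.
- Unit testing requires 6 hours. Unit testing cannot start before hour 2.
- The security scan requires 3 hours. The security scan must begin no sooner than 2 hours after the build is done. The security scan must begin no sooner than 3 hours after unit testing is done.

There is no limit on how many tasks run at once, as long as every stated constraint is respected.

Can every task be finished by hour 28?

Yes

Unit testing waits on its own release at hour 2, so it starts at hour 2 and finishes at 2 + 6 = hour 8.
The build cannot begin until its own release at hour 3. It runs from hour 3 to 3 + 1 = hour 4.
The security scan needs all of the build (finishes hour 4, plus 2-hour gap → hour 6); unit testing (finishes hour 8, plus 3-hour gap → hour 11). That puts its earliest start at hour 11; it finishes at 11 + 3 = hour 14.
For smoke testing: the security scan (finishes hour 14); unit testing (finishes hour 8); the build (finishes hour 4). Taking the maximum gives a start of hour 14, and it finishes at 14 + 9 = hour 23.
Every task is finished by hour 23, which is no later than the deadline of 28, so the schedule is feasible.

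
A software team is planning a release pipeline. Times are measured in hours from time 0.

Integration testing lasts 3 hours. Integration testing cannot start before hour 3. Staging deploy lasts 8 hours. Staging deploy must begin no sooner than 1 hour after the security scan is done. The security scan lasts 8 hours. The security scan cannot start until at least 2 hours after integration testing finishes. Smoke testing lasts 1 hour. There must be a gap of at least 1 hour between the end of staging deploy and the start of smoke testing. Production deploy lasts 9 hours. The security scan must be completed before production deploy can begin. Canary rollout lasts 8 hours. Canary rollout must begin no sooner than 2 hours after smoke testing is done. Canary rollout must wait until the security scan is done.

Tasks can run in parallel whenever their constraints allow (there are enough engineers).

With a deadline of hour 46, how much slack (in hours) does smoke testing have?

Integration testing waits on its own release at hour 3, so it starts at hour 3 and finishes at 3 + 3 = hour 6.
The security scan waits on integration testing (finishes hour 6, plus 2-hour gap → hour 8), so it starts at hour 8 and finishes at 8 + 8 = hour 16.
Staging deploy cannot begin until the security scan (finishes hour 16, plus 1-hour gap → hour 17). It runs from hour 17 to 17 + 8 = hour 25.
Smoke testing waits on staging deploy (finishes hour 25, plus 1-hour gap → hour 26), so it starts at hour 26 and finishes at 26 + 1 = hour 27.

Working backward from the deadline:
Nothing follows canary rollout; the deadline of hour 46 is its only limit. It must start by 46 − 8 = hour 38.
Since canary rollout (must start by hour 38, minus 2-hour gap → hour 36) depends on it, smoke testing must finish by hour 36. Backing off its 1-hour duration gives a latest start of hour 35.
So smoke testing can start as early as hour 26 and as late as hour 35, giving 35 − 26 = 9 hours of slack.

9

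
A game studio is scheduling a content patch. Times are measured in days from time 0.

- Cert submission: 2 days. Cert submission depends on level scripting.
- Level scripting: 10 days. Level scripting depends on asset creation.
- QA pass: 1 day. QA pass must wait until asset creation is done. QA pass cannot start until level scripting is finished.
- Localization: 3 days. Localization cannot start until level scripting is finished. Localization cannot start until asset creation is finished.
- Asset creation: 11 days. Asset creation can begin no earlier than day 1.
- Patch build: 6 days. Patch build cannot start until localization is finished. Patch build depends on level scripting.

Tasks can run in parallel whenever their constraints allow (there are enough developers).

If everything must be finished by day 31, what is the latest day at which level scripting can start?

To finish by day 31, patch build (duration 6) must start no later than day 25.
Localization must finish before patch build (must start by day 25). With a 3-day duration, localization must start by 25 − 3 = day 22.
QA pass must finish by day 31; it takes 1 day, so it must start by 31 − 1 = day 30.
Cert submission has no dependents, so it just needs to finish by day 31. Starting by 31 − 2 = day 29 achieves that.
Level scripting feeds localization (must start by day 22); QA pass (must start by day 30); cert submission (must start by day 29); patch build (must start by day 25). Taking the minimum, level scripting must finish by day 22 and start by 22 − 10 = day 12.

12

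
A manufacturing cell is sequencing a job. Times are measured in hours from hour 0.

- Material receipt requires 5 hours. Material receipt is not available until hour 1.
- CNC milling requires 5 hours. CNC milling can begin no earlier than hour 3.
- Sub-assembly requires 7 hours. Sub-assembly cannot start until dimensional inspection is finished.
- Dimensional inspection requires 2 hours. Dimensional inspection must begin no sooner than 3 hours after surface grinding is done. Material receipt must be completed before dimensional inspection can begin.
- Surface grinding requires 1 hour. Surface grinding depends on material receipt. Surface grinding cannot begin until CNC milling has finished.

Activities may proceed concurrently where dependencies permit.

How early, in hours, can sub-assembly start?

14

CNC milling waits on its own release at hour 3, so it starts at hour 3 and finishes at 3 + 5 = hour 8.
Material receipt waits on its own release at hour 1, so it starts at hour 1 and finishes at 1 + 5 = hour 6.
Surface grinding cannot start until material receipt (finishes hour 6); CNC milling (finishes hour 8). The controlling bound is hour 8, so surface grinding finishes at 8 + 1 = hour 9.
Dimensional inspection needs all of surface grinding (finishes hour 9, plus 3-hour gap → hour 12); material receipt (finishes hour 6). That puts its earliest start at hour 12; it finishes at 12 + 2 = hour 14.
Sub-assembly waits on dimensional inspection (finishes hour 14), so the earliest it can start is hour 14.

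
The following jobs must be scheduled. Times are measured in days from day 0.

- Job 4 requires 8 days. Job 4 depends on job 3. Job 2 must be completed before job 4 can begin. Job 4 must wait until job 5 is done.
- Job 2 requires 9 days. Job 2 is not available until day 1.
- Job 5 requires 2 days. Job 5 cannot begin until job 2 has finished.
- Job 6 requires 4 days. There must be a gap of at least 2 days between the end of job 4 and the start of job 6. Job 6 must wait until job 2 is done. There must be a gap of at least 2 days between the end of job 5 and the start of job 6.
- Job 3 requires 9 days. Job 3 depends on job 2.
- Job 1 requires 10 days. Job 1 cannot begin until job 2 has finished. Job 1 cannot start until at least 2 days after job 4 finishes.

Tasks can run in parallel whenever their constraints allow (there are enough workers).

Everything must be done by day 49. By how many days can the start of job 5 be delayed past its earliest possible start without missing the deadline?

Job 2 waits on its own release at day 1, so it starts at day 1 and finishes at 1 + 9 = day 10.
Job 5 waits on job 2 (finishes day 10), so it starts at day 10 and finishes at 10 + 2 = day 12.

Working backward from the deadline:
Job 1 has no dependents, so it just needs to finish by day 49. Starting by 49 − 10 = day 39 achieves that.
Job 6 has no dependents, so it just needs to finish by day 49. Starting by 49 − 4 = day 45 achieves that.
For job 4: job 1 (must start by day 39, minus 2-day gap → day 37); job 6 (must start by day 45, minus 2-day gap → day 43). The most restrictive is day 37; with an 8-day duration, job 4 must start by day 29.
For job 5: job 4 (must start by day 29); job 6 (must start by day 45, minus 2-day gap → day 43). The most restrictive is day 29; with a 2-day duration, job 5 must start by day 27.
So job 5 can start as early as day 10 and as late as day 27, giving 27 − 10 = 17 days of slack.

17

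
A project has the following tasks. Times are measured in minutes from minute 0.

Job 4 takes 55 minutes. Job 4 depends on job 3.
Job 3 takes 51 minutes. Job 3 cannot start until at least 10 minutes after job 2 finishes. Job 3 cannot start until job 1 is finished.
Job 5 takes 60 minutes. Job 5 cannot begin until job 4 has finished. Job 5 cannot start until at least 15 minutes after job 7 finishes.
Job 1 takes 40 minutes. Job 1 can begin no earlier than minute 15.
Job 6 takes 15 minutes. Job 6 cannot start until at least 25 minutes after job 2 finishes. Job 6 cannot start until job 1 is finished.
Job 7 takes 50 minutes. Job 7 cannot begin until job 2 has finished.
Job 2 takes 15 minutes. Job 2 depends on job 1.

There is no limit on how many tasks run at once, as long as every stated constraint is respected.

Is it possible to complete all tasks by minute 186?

Job 1 waits on its own release at minute 15, so it starts at minute 15 and finishes at 15 + 40 = minute 55.
After job 1 (finishes minute 55), job 2 can start at minute 55 and finishes at minute 70.
Job 7 cannot begin until job 2 (finishes minute 70). It runs from minute 70 to 70 + 50 = minute 120.
Job 6 cannot start until job 2 (finishes minute 70, plus 25-minute gap → minute 95); job 1 (finishes minute 55). The controlling bound is minute 95, so job 6 finishes at 95 + 15 = minute 110.
Job 3 needs all of job 2 (finishes minute 70, plus 10-minute gap → minute 80); job 1 (finishes minute 55). That puts its earliest start at minute 80; it finishes at 80 + 51 = minute 131.
Job 4 cannot begin until job 3 (finishes minute 131). It runs from minute 131 to 131 + 55 = minute 186.
Job 5 needs all of job 4 (finishes minute 186); job 7 (finishes minute 120, plus 15-minute gap → minute 135). That puts its earliest start at minute 186; it finishes at 186 + 60 = minute 246.
The earliest everything can be done is minute 246, which is after the deadline of 186, so it is not possible.

No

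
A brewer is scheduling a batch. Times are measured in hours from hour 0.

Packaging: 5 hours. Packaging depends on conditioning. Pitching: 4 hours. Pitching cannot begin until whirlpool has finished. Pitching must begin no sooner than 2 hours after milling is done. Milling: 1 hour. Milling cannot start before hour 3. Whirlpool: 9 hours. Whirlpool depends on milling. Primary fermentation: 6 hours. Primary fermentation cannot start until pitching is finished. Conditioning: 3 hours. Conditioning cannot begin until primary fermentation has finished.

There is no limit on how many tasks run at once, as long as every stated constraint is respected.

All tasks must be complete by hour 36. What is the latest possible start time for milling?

Nothing follows packaging; the deadline of hour 36 is its only limit. It must start by 36 − 5 = hour 31.
Conditioning has to be done before packaging (must start by hour 31). That means finishing by hour 31, i.e. starting by 31 − 3 = hour 28.
Since conditioning (must start by hour 28) depends on it, primary fermentation must finish by hour 28. Backing off its 6-hour duration gives a latest start of hour 22.
Since primary fermentation (must start by hour 22) depends on it, pitching must finish by hour 22. Backing off its 4-hour duration gives a latest start of hour 18.
Whirlpool has to be done before pitching (must start by hour 18). That means finishing by hour 18, i.e. starting by 18 − 9 = hour 9.
For milling: whirlpool (must start by hour 9); pitching (must start by hour 18, minus 2-hour gap → hour 16). The most restrictive is hour 9; with a 1-hour duration, milling must start by hour 8.

8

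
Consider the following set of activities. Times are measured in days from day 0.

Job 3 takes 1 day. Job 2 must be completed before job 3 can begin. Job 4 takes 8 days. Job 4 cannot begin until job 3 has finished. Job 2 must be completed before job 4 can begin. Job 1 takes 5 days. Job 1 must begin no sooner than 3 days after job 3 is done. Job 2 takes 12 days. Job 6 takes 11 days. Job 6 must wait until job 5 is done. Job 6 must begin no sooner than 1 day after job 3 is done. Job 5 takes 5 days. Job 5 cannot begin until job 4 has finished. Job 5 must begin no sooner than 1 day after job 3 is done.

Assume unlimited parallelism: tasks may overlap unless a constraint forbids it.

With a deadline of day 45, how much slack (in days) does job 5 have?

8

Job 2 can start immediately at day 0; it finishes at day 12.
Job 3 waits on job 2 (finishes day 12), so it starts at day 12 and finishes at 12 + 1 = day 13.
For job 4: job 3 (finishes day 13); job 2 (finishes day 12). Taking the maximum gives a start of day 13, and it finishes at 13 + 8 = day 21.
Job 5 cannot start until job 4 (finishes day 21); job 3 (finishes day 13, plus 1-day gap → day 14). The controlling bound is day 21, so job 5 finishes at 21 + 5 = day 26.

Working backward from the deadline:
Job 6 has no dependents, so it just needs to finish by day 45. Starting by 45 − 11 = day 34 achieves that.
Job 5 has to be done before job 6 (must start by day 34). That means finishing by day 34, i.e. starting by 34 − 5 = day 29.
So job 5 can start as early as day 21 and as late as day 29, giving 29 − 21 = 8 days of slack.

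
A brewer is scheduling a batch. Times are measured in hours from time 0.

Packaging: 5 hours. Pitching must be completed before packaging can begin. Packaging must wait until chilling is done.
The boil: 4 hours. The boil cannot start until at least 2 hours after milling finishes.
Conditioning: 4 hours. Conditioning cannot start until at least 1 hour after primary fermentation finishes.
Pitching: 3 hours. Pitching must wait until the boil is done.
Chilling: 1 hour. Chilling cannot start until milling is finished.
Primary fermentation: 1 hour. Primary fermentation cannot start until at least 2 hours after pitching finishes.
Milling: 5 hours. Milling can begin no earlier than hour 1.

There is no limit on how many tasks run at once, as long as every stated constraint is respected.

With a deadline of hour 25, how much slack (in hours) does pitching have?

2

Milling waits on its own release at hour 1, so it starts at hour 1 and finishes at 1 + 5 = hour 6.
After milling (finishes hour 6, plus 2-hour gap → hour 8), the boil can start at hour 8 and finishes at hour 12.
After the boil (finishes hour 12), pitching can start at hour 12 and finishes at hour 15.

Working backward from the deadline:
Nothing follows conditioning; the deadline of hour 25 is its only limit. It must start by 25 − 4 = hour 21.
Primary fermentation has to be done before conditioning (must start by hour 21, minus 1-hour gap → hour 20). That means finishing by hour 20, i.e. starting by 20 − 1 = hour 19.
Nothing follows packaging; the deadline of hour 25 is its only limit. It must start by 25 − 5 = hour 20.
Pitching feeds primary fermentation (must start by hour 19, minus 2-hour gap → hour 17); packaging (must start by hour 20). Taking the minimum, pitching must finish by hour 17 and start by 17 − 3 = hour 14.
So pitching can start as early as hour 12 and as late as hour 14, giving 14 − 12 = 2 hours of slack.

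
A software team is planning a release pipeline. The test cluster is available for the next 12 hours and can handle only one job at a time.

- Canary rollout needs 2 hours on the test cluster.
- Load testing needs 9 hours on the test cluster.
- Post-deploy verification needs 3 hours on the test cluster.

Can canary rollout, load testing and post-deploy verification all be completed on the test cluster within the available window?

Running back to back, the jobs need 2 + 9 + 3 = 14 hours on the test cluster.
Since 14 > 12, they cannot all fit.

No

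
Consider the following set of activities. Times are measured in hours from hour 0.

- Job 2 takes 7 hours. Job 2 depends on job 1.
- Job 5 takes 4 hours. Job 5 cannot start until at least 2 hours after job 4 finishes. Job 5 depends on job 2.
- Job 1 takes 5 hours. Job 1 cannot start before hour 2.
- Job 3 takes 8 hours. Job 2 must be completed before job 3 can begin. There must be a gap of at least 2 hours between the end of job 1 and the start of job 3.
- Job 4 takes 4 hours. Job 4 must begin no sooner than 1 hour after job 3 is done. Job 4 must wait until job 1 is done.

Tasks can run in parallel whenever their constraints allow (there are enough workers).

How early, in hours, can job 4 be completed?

27

After its own release at hour 2, job 1 can start at hour 2 and finishes at hour 7.
Job 2 cannot begin until job 1 (finishes hour 7). It runs from hour 7 to 7 + 7 = hour 14.
For job 3: job 2 (finishes hour 14); job 1 (finishes hour 7, plus 2-hour gap → hour 9). Taking the maximum gives a start of hour 14, and it finishes at 14 + 8 = hour 22.
For job 4: job 3 (finishes hour 22, plus 1-hour gap → hour 23); job 1 (finishes hour 7). Taking the maximum gives a start of hour 23, and it finishes at 23 + 4 = hour 27.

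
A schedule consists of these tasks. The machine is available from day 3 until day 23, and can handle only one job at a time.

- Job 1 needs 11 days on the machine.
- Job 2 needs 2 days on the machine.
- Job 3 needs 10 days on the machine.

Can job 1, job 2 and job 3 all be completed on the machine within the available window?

No

The machine window is 23 − 3 = 20 days.
Running back to back, the jobs need 11 + 2 + 10 = 23 days on the machine.
Since 23 > 20, they cannot all fit.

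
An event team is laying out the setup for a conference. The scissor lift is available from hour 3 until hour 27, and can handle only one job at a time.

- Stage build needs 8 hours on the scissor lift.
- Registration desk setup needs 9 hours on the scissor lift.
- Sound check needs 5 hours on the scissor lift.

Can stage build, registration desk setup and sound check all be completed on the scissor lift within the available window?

The scissor lift window is 27 − 3 = 24 hours.
Running back to back, the jobs need 8 + 9 + 5 = 22 hours on the scissor lift.
Since 22 ≤ 24, they fit within the window.

Yes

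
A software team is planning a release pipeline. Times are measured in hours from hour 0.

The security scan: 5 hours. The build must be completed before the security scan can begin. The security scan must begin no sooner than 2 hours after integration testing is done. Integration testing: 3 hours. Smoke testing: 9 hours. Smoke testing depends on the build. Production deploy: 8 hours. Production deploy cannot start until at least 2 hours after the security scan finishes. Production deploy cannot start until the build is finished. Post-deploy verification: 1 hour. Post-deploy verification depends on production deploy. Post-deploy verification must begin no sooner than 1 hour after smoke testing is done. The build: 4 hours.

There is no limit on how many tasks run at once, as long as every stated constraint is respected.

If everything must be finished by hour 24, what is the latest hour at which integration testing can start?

Nothing follows post-deploy verification; the deadline of hour 24 is its only limit. It must start by 24 − 1 = hour 23.
Production deploy feeds into post-deploy verification (must start by hour 23); so production deploy must finish by hour 23 and therefore start by hour 15.
The security scan feeds into production deploy (must start by hour 15, minus 2-hour gap → hour 13); so the security scan must finish by hour 13 and therefore start by hour 8.
Since the security scan (must start by hour 8, minus 2-hour gap → hour 6) depends on it, integration testing must finish by hour 6. Backing off its 3-hour duration gives a latest start of hour 3.

3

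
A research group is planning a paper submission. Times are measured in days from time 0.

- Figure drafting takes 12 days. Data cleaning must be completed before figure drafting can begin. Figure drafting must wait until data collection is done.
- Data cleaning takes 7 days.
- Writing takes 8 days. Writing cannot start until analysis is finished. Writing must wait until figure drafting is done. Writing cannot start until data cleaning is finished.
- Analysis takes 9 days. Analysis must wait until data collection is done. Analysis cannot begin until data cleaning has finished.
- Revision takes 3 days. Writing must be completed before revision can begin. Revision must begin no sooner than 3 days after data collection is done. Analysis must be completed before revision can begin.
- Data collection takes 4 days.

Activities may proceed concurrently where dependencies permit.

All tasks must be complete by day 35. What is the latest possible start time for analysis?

15

Revision must finish by day 35; it takes 3 days, so it must start by 35 − 3 = day 32.
Writing must finish before revision (must start by day 32). With an 8-day duration, writing must start by 32 − 8 = day 24.
For analysis: writing (must start by day 24); revision (must start by day 32). The most restrictive is day 24; with a 9-day duration, analysis must start by day 15.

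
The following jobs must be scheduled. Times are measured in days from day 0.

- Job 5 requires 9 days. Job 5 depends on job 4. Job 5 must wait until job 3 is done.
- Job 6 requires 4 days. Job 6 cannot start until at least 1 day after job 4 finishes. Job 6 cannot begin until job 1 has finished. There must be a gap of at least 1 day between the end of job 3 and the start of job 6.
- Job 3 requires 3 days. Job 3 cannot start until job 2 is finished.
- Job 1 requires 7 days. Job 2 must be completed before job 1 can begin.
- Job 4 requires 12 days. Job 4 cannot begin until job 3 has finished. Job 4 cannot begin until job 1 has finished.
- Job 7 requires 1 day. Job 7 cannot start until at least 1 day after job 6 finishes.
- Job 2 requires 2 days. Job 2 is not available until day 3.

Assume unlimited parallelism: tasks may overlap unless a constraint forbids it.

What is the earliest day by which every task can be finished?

33

After its own release at day 3, job 2 can start at day 3 and finishes at day 5.
Job 3 cannot begin until job 2 (finishes day 5). It runs from day 5 to 5 + 3 = day 8.
Job 1 waits on job 2 (finishes day 5), so it starts at day 5 and finishes at 5 + 7 = day 12.
For job 4: job 3 (finishes day 8); job 1 (finishes day 12). Taking the maximum gives a start of day 12, and it finishes at 12 + 12 = day 24.
For job 6: job 4 (finishes day 24, plus 1-day gap → day 25); job 1 (finishes day 12); job 3 (finishes day 8, plus 1-day gap → day 9). Taking the maximum gives a start of day 25, and it finishes at 25 + 4 = day 29.
Job 7 waits on job 6 (finishes day 29, plus 1-day gap → day 30), so it starts at day 30 and finishes at 30 + 1 = day 31.
For job 5: job 4 (finishes day 24); job 3 (finishes day 8). Taking the maximum gives a start of day 24, and it finishes at 24 + 9 = day 33.
All tasks are finished once the last one completes. Finish times: Job 1 at 12, Job 2 at 5, Job 3 at 8, Job 4 at 24, Job 5 at 33, Job 6 at 29, Job 7 at 31. The latest is day 33.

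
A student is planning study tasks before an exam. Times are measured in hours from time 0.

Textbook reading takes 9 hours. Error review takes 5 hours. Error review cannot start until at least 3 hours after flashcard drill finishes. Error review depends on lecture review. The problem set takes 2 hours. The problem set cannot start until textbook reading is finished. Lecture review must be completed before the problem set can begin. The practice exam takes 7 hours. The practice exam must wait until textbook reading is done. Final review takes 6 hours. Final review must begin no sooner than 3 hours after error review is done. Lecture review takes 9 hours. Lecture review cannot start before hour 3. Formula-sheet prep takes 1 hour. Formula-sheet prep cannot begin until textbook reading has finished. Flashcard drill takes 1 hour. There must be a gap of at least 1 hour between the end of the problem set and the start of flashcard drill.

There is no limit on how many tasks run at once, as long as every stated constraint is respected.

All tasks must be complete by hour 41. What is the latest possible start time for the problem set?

Nothing follows final review; the deadline of hour 41 is its only limit. It must start by 41 − 6 = hour 35.
Since final review (must start by hour 35, minus 3-hour gap → hour 32) depends on it, error review must finish by hour 32. Backing off its 5-hour duration gives a latest start of hour 27.
Flashcard drill must finish before error review (must start by hour 27, minus 3-hour gap → hour 24). With a 1-hour duration, flashcard drill must start by 24 − 1 = hour 23.
The problem set has to be done before flashcard drill (must start by hour 23, minus 1-hour gap → hour 22). That means finishing by hour 22, i.e. starting by 22 − 2 = hour 20.

20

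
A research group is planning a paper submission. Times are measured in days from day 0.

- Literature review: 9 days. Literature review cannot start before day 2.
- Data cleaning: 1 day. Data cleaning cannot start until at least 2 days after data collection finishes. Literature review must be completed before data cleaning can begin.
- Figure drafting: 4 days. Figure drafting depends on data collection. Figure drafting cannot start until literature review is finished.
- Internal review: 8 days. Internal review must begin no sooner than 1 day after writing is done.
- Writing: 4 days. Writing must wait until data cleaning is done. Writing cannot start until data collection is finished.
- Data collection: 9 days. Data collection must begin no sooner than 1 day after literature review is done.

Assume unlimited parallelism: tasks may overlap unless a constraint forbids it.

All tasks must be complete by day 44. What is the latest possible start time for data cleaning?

Internal review must finish by day 44; it takes 8 days, so it must start by 44 − 8 = day 36.
Writing has to be done before internal review (must start by day 36, minus 1-day gap → day 35). That means finishing by day 35, i.e. starting by 35 − 4 = day 31.
Data cleaning feeds into writing (must start by day 31); so data cleaning must finish by day 31 and therefore start by day 30.

30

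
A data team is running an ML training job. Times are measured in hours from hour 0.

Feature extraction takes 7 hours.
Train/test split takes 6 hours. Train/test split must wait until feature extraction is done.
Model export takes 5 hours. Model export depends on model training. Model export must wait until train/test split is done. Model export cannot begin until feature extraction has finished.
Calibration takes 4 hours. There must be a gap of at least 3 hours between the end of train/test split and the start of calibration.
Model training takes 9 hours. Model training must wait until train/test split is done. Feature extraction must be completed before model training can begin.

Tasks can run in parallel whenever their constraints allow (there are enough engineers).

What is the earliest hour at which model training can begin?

Feature extraction can start immediately at hour 0; it finishes at hour 7.
Train/test split cannot begin until feature extraction (finishes hour 7). It runs from hour 7 to 7 + 6 = hour 13.
Model training waits on train/test split (finishes hour 13); feature extraction (finishes hour 7). The latest of these is hour 13, which is the earliest model training can start.

13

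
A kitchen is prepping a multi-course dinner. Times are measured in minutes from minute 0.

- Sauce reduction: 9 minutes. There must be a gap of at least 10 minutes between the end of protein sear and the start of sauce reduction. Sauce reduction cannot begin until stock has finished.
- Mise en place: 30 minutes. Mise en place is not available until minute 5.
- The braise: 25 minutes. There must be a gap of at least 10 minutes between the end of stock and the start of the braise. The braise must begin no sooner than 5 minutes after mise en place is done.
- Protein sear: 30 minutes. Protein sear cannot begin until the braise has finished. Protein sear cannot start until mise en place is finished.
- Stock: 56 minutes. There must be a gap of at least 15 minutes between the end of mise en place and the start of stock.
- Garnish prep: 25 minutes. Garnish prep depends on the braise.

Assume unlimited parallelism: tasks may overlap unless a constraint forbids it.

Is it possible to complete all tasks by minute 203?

After its own release at minute 5, mise en place can start at minute 5 and finishes at minute 35.
After mise en place (finishes minute 35, plus 15-minute gap → minute 50), stock can start at minute 50 and finishes at minute 106.
The braise has to wait for stock (finishes minute 106, plus 10-minute gap → minute 116); mise en place (finishes minute 35, plus 5-minute gap → minute 40). The latest of these is minute 116, so the braise runs minute 116 to 116 + 25 = minute 141.
Garnish prep cannot begin until the braise (finishes minute 141). It runs from minute 141 to 141 + 25 = minute 166.
Protein sear needs all of the braise (finishes minute 141); mise en place (finishes minute 35). That puts its earliest start at minute 141; it finishes at 141 + 30 = minute 171.
Sauce reduction has to wait for protein sear (finishes minute 171, plus 10-minute gap → minute 181); stock (finishes minute 106). The latest of these is minute 181, so sauce reduction runs minute 181 to 181 + 9 = minute 190.
Every task is finished by minute 190, which is no later than the deadline of 203, so the schedule is feasible.

Yes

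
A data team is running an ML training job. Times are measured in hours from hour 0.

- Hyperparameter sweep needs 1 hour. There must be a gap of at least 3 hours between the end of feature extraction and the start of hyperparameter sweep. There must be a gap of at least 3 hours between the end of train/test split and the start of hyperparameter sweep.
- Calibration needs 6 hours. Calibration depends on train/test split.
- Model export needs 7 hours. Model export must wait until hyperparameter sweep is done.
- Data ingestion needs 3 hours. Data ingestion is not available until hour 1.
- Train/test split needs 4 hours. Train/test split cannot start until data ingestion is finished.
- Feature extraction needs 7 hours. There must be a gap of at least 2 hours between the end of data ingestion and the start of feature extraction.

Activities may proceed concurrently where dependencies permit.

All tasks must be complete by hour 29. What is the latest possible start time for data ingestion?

To finish by hour 29, model export (duration 7) must start no later than hour 22.
Hyperparameter sweep feeds into model export (must start by hour 22); so hyperparameter sweep must finish by hour 22 and therefore start by hour 21.
Feature extraction feeds into hyperparameter sweep (must start by hour 21, minus 3-hour gap → hour 18); so feature extraction must finish by hour 18 and therefore start by hour 11.
Nothing follows calibration; the deadline of hour 29 is its only limit. It must start by 29 − 6 = hour 23.
Train/test split must finish in time for hyperparameter sweep (must start by hour 21, minus 3-hour gap → hour 18); calibration (must start by hour 23). The tightest is hour 18, so train/test split must start by 18 − 4 = hour 14.
For data ingestion: feature extraction (must start by hour 11, minus 2-hour gap → hour 9); train/test split (must start by hour 14). The most restrictive is hour 9; with a 3-hour duration, data ingestion must start by hour 6.

6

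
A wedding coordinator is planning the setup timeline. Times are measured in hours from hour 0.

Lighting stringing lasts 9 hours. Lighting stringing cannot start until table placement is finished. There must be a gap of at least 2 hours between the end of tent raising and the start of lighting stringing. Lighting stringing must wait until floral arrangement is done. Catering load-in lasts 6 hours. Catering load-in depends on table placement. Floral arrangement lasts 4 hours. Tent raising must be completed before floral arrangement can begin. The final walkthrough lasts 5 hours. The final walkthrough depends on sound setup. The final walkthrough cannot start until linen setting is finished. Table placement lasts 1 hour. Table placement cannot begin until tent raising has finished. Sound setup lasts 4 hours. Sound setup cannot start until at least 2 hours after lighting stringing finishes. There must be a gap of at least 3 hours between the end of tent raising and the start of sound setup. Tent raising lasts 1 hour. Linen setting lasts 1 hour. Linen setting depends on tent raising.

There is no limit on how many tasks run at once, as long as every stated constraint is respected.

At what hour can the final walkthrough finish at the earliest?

25

Tent raising has no prerequisites, so it starts at hour 0 and finishes at hour 1.
Floral arrangement cannot begin until tent raising (finishes hour 1). It runs from hour 1 to 1 + 4 = hour 5.
After tent raising (finishes hour 1), linen setting can start at hour 1 and finishes at hour 2.
After tent raising (finishes hour 1), table placement can start at hour 1 and finishes at hour 2.
Lighting stringing needs all of table placement (finishes hour 2); tent raising (finishes hour 1, plus 2-hour gap → hour 3); floral arrangement (finishes hour 5). That puts its earliest start at hour 5; it finishes at 5 + 9 = hour 14.
Sound setup needs all of lighting stringing (finishes hour 14, plus 2-hour gap → hour 16); tent raising (finishes hour 1, plus 3-hour gap → hour 4). That puts its earliest start at hour 16; it finishes at 16 + 4 = hour 20.
For the final walkthrough: sound setup (finishes hour 20); linen setting (finishes hour 2). Taking the maximum gives a start of hour 20, and it finishes at 20 + 5 = hour 25.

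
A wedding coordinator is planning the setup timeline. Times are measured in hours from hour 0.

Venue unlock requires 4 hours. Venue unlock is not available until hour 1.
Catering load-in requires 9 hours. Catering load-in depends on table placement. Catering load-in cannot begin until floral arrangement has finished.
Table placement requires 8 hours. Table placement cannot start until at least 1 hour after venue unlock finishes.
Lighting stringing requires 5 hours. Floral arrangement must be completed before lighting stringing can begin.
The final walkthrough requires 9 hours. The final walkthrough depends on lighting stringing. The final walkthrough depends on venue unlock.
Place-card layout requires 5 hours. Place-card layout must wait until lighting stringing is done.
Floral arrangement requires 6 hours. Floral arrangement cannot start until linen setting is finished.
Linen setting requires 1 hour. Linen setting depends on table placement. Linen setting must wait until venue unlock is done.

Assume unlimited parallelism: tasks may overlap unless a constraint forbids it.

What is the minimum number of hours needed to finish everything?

35

After its own release at hour 1, venue unlock can start at hour 1 and finishes at hour 5.
Table placement waits on venue unlock (finishes hour 5, plus 1-hour gap → hour 6), so it starts at hour 6 and finishes at 6 + 8 = hour 14.
For linen setting: table placement (finishes hour 14); venue unlock (finishes hour 5). Taking the maximum gives a start of hour 14, and it finishes at 14 + 1 = hour 15.
Floral arrangement cannot begin until linen setting (finishes hour 15). It runs from hour 15 to 15 + 6 = hour 21.
Catering load-in has to wait for table placement (finishes hour 14); floral arrangement (finishes hour 21). The latest of these is hour 21, so catering load-in runs hour 21 to 21 + 9 = hour 30.
After floral arrangement (finishes hour 21), lighting stringing can start at hour 21 and finishes at hour 26.
The final walkthrough needs all of lighting stringing (finishes hour 26); venue unlock (finishes hour 5). That puts its earliest start at hour 26; it finishes at 26 + 9 = hour 35.
Place-card layout waits on lighting stringing (finishes hour 26), so it starts at hour 26 and finishes at 26 + 5 = hour 31.
All tasks are finished once the last one completes. Finish times: Venue unlock at 5, Table placement at 14, Linen setting at 15, Floral arrangement at 21, Lighting stringing at 26, Catering load-in at 30, Place-card layout at 31, The final walkthrough at 35. The latest is hour 35.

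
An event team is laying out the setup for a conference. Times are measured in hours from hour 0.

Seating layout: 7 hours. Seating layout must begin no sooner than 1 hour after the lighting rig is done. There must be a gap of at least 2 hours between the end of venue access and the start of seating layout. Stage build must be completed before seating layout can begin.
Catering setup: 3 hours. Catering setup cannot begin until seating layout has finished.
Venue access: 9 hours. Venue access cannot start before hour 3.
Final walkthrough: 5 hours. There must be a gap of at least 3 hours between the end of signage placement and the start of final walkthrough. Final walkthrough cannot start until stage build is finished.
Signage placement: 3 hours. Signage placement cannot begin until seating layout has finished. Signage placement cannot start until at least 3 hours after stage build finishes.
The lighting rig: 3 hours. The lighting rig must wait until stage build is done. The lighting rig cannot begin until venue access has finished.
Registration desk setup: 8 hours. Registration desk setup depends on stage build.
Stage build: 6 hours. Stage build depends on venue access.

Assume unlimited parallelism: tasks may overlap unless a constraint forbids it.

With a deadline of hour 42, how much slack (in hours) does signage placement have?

2

Venue access cannot begin until its own release at hour 3. It runs from hour 3 to 3 + 9 = hour 12.
Stage build waits on venue access (finishes hour 12), so it starts at hour 12 and finishes at 12 + 6 = hour 18.
The lighting rig has to wait for stage build (finishes hour 18); venue access (finishes hour 12). The latest of these is hour 18, so the lighting rig runs hour 18 to 18 + 3 = hour 21.
Seating layout has to wait for the lighting rig (finishes hour 21, plus 1-hour gap → hour 22); venue access (finishes hour 12, plus 2-hour gap → hour 14); stage build (finishes hour 18). The latest of these is hour 22, so seating layout runs hour 22 to 22 + 7 = hour 29.
Signage placement cannot start until seating layout (finishes hour 29); stage build (finishes hour 18, plus 3-hour gap → hour 21). The controlling bound is hour 29, so signage placement finishes at 29 + 3 = hour 32.

Working backward from the deadline:
To finish by hour 42, final walkthrough (duration 5) must start no later than hour 37.
Signage placement must finish before final walkthrough (must start by hour 37, minus 3-hour gap → hour 34). With a 3-hour duration, signage placement must start by 34 − 3 = hour 31.
So signage placement can start as early as hour 29 and as late as hour 31, giving 31 − 29 = 2 hours of slack.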